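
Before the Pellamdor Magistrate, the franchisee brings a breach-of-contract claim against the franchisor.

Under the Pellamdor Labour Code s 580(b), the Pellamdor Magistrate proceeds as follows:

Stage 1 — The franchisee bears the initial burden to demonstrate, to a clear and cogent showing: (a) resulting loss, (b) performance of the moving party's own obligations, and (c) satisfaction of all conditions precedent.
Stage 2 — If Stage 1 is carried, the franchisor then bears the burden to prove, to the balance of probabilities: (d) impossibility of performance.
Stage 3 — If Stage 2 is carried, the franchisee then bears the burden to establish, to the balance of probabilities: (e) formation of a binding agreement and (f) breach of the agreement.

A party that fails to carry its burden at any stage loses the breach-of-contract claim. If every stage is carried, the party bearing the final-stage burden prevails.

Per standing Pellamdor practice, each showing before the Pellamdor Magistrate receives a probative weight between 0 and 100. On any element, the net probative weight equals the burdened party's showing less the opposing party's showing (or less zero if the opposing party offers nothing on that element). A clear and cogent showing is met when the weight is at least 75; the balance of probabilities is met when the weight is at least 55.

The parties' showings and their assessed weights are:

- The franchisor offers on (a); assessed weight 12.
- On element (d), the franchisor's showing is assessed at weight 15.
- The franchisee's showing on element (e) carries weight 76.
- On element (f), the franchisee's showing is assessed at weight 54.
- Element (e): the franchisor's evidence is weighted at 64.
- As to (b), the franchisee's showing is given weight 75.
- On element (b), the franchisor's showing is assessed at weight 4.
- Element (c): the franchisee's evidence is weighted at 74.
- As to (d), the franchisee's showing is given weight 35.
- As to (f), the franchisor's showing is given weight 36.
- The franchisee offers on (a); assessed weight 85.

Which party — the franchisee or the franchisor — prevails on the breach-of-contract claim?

Stage 1 (franchisee, a clear and cogent showing, weight is at least 75): (a) net 85−12=73 < 75 — fails; (b) net 75−4=71 < 75 — fails; (c) 74 < 75 — fails.
  Stage 1 not carried; the franchisee fails its burden.
The franchisor prevails.

franchisor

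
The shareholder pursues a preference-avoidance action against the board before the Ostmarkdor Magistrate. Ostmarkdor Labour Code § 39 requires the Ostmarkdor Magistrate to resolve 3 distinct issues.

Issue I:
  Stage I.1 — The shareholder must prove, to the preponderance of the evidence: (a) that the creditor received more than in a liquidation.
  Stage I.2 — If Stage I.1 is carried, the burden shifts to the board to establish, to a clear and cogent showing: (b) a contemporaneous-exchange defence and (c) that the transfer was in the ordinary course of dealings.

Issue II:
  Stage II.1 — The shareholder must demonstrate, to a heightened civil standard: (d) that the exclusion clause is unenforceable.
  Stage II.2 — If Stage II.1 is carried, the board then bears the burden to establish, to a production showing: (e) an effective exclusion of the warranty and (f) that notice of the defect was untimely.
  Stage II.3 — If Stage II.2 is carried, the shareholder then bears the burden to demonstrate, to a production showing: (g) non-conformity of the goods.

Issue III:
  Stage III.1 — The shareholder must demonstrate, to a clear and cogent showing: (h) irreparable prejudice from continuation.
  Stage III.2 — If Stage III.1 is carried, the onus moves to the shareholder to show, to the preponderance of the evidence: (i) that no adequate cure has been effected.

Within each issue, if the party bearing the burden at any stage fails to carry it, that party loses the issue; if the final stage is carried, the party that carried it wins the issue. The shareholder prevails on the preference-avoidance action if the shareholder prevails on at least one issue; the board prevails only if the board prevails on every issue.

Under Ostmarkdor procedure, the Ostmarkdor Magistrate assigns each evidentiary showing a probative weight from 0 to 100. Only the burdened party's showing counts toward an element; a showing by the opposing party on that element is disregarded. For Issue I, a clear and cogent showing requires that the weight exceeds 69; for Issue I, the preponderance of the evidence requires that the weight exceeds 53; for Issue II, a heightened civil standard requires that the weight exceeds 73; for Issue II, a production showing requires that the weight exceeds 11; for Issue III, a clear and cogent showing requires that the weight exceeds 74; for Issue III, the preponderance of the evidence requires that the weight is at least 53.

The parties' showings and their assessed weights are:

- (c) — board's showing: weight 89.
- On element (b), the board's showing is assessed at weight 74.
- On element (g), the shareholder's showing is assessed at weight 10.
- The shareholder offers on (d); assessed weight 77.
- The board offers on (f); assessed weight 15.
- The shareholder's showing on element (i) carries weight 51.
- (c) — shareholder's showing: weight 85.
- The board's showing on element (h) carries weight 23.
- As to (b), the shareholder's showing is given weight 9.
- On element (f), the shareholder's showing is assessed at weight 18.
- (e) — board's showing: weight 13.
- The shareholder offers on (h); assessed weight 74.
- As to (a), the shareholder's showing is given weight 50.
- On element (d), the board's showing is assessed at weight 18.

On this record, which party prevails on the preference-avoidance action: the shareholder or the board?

board

— Issue I —
Stage I.1 — burden on shareholder; standard: the preponderance of the evidence (weight exceeds 53).
    (a): 50 ≤ 53 [not met]
  Stage I.1 not carried; the shareholder fails its burden.
The board prevails on this issue.
— Issue II —
Stage II.1 — burden on shareholder; standard: a heightened civil standard (weight exceeds 73).
    (d): 77 (board's 18 disregarded) > 73 [met]
  Stage II.1 is satisfied; the onus moves to the board.
Stage II.2 — burden on board; standard: a production showing (weight exceeds 11).
    (e): 13 > 11 [met]
    (f): 15 (shareholder's 18 disregarded) > 11 [met]
  All elements met. The burden passes to the shareholder.
Stage II.3 — burden on shareholder; standard: a production showing (weight exceeds 11).
    (g): 10 ≤ 11 [not met]
  The shareholder does not carry Stage II.3.
So the board prevails on this issue.
— Issue III —
Stage III.1 — burden on shareholder; standard: a clear and cogent showing (weight exceeds 74).
    (h): 74 (board's 23 disregarded) ≤ 74 [not met]
  Stage III.1 not carried; the shareholder fails its burden.
The board prevails on this issue.
Per-issue: Issue I → board; Issue II → board; Issue III → board. The shareholder must prevail on at least one issue; overall, the board prevails.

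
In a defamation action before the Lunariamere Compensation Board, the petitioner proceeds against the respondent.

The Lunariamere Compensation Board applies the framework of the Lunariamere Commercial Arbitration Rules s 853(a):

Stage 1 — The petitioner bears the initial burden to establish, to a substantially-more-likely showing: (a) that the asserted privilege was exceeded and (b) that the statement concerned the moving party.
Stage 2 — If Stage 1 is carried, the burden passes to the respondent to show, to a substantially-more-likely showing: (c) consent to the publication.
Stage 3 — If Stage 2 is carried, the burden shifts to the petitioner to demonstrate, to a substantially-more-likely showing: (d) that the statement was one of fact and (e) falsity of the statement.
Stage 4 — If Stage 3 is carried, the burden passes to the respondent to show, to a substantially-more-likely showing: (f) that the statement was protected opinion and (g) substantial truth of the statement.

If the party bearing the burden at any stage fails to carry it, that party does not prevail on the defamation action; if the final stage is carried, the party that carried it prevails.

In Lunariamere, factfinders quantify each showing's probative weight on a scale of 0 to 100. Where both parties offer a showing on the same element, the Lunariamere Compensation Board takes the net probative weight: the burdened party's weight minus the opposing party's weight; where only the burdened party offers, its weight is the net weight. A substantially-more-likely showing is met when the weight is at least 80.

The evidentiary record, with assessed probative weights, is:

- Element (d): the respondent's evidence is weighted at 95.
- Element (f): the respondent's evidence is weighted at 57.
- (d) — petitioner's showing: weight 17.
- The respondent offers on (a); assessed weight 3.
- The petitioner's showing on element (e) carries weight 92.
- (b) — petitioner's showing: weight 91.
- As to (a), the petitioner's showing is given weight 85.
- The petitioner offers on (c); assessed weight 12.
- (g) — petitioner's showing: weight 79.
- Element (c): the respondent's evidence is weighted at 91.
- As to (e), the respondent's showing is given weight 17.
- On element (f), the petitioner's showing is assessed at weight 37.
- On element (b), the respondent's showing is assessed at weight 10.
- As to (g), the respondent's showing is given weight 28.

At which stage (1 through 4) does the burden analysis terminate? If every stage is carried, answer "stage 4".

stage 2

Stage 1 (petitioner, a substantially-more-likely showing, weight is at least 80): (a) net 85−3=82 ≥ 80 — meets; (b) net 91−10=81 ≥ 80 — meets.
  All elements met. The burden passes to the respondent.
Stage 2 (respondent, a substantially-more-likely showing, weight is at least 80): (c) net 91−12=79 < 80 — fails.
  Not every element is met, so the respondent fails to carry Stage 2.
The petitioner prevails.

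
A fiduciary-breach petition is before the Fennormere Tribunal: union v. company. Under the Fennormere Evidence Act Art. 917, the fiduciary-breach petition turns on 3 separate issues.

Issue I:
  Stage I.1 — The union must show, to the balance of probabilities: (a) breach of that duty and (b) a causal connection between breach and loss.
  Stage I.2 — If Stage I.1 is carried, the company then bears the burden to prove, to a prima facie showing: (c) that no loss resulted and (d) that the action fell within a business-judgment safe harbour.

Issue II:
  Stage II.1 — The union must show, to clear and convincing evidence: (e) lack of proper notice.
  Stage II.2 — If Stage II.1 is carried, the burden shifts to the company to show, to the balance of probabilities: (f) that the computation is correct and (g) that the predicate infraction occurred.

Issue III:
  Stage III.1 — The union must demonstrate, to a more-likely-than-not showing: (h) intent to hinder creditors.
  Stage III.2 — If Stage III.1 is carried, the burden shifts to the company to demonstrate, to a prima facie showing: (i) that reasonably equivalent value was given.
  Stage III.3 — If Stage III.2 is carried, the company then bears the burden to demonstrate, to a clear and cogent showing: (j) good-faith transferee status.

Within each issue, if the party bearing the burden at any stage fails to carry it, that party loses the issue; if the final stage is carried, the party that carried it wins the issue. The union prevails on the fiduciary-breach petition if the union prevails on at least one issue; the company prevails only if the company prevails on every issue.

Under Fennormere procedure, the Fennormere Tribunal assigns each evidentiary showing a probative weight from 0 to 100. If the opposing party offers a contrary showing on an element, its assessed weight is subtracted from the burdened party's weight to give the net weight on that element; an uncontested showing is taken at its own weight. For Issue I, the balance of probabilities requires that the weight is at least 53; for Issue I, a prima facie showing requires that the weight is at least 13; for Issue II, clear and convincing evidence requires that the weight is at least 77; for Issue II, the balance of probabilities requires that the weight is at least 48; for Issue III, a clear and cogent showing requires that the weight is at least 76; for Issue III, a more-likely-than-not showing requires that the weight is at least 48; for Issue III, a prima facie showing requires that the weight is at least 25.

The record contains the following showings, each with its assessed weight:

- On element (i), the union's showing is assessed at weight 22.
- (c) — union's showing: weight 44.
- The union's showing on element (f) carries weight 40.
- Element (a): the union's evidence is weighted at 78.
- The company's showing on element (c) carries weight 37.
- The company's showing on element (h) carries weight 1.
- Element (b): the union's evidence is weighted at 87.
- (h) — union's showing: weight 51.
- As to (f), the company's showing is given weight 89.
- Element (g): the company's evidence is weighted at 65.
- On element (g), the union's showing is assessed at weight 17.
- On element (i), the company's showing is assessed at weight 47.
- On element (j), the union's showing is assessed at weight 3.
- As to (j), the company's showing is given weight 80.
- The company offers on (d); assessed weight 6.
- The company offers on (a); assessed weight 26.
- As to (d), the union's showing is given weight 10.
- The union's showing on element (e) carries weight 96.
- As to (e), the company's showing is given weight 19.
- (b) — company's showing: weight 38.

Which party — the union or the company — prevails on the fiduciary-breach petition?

— Issue I —
Stage I.1 — burden on union; standard: the balance of probabilities (weight is at least 53).
    (a): 78 − 26 = 52 < 53 [not met]
    (b): 87 − 38 = 49 < 53 [not met]
  The union does not carry Stage I.1.
The company prevails on this issue.
— Issue II —
At Stage II.1 the union must meet clear and convincing evidence (weight is at least 77): on (e) the weight is 96 less the opposing 19 gives net 77, ≥ 77, so (e) meets the standard.
  Stage II.1 carried; the burden shifts to the company.
At Stage II.2 the company must meet the balance of probabilities (weight is at least 48): on (f) the weight is 89 less the opposing 40 gives net 49, ≥ 48, so (f) meets the standard; on (g) the weight is 65 less the opposing 17 gives net 48, which does reach 48, so (g) meets the standard.
  The company carries the last stage.
All stages carried — the company prevails on this issue.
— Issue III —
Stage III.1 (union, a more-likely-than-not showing, weight is at least 48): (h) net 51−1=50 ≥ 48 — meets.
  Stage III.1 is satisfied; the onus moves to the company.
Stage III.2 (company, a prima facie showing, weight is at least 25): (i) net 47−22=25 ≥ 25 — meets.
  Stage III.2 carried; the burden remains with the company.
Stage III.3 (company, a clear and cogent showing, weight is at least 76): (j) net 80−3=77 ≥ 76 — meets.
  Stage III.3 carried; the final stage is satisfied.
Every stage carried; the company prevails on this issue.
Per-issue: Issue I → company; Issue II → company; Issue III → company. The union must prevail on at least one issue; overall, the company prevails.

company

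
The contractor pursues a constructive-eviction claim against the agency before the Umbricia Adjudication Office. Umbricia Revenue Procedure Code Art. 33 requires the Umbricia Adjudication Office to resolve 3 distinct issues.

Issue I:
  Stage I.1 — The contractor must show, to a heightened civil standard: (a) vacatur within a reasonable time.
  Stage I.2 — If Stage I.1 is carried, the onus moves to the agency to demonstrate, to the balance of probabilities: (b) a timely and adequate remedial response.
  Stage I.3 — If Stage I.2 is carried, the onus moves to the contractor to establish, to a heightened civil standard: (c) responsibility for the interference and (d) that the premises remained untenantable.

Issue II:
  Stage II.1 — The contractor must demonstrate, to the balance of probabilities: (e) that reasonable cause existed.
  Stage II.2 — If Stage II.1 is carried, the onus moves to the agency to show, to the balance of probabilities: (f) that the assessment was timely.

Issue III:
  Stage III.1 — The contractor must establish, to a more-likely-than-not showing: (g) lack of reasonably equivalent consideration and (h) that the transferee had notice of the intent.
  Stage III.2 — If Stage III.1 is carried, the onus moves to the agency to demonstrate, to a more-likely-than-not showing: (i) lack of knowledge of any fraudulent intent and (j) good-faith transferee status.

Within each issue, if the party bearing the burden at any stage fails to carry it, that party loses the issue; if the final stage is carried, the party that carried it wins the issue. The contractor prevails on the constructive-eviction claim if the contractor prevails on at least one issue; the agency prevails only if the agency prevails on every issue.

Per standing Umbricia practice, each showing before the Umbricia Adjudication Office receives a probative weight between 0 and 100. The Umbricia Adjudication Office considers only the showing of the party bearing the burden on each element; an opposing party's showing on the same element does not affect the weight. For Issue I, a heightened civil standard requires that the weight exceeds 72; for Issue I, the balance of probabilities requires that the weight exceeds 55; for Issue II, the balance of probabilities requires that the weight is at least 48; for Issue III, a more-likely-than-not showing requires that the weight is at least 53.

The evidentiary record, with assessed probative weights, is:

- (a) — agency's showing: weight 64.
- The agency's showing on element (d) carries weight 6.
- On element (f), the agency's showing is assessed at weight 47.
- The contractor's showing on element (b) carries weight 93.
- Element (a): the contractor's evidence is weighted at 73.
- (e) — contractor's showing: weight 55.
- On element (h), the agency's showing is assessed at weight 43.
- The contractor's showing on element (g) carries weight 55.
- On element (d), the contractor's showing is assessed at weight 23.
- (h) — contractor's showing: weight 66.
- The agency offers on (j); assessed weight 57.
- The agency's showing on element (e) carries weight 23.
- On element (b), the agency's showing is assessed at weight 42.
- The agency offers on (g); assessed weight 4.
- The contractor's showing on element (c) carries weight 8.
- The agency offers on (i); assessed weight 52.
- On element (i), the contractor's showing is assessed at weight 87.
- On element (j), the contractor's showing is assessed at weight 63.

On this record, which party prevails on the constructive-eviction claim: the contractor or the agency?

— Issue I —
At Stage I.1 the contractor must meet a heightened civil standard (weight exceeds 72): on (a) the weight is 73 (the agency's 64 is given no effect), > 72, so (a) meets the standard.
  The contractor carries Stage I.1; the agency now bears the burden.
At Stage I.2 the agency must meet the balance of probabilities (weight exceeds 55): on (b) the weight is 42 (the contractor's 93 is given no effect), which does not exceed 55, so (b) does not meet the standard.
  The agency does not carry Stage I.2.
So the contractor prevails on this issue.
— Issue II —
Stage II.1 (contractor, the balance of probabilities, weight is at least 48): (e) 55 (agency's 23 disregarded) ≥ 48 — meets.
  Stage II.1 is satisfied; the onus moves to the agency.
Stage II.2 (agency, the balance of probabilities, weight is at least 48): (f) 47 < 48 — fails.
  Stage II.2 not carried; the agency fails its burden.
The analysis ends at Stage II.2; the contractor prevails on this issue.
— Issue III —
Stage III.1 — burden on contractor; standard: a more-likely-than-not showing (weight is at least 53).
    (g): 55 (agency's 4 disregarded) ≥ 53 [met]
    (h): 66 (agency's 43 disregarded) ≥ 53 [met]
  Stage III.1 is satisfied; the onus moves to the agency.
Stage III.2 — burden on agency; standard: a more-likely-than-not showing (weight is at least 53).
    (i): 52 (contractor's 87 disregarded) < 53 [not met]
    (j): 57 (contractor's 63 disregarded) ≥ 53 [met]
  The agency does not carry Stage III.2.
The analysis ends at Stage III.2; the contractor prevails on this issue.
Per-issue: Issue I → contractor; Issue II → contractor; Issue III → contractor. The contractor must prevail on at least one issue; overall, the contractor prevails.

contractor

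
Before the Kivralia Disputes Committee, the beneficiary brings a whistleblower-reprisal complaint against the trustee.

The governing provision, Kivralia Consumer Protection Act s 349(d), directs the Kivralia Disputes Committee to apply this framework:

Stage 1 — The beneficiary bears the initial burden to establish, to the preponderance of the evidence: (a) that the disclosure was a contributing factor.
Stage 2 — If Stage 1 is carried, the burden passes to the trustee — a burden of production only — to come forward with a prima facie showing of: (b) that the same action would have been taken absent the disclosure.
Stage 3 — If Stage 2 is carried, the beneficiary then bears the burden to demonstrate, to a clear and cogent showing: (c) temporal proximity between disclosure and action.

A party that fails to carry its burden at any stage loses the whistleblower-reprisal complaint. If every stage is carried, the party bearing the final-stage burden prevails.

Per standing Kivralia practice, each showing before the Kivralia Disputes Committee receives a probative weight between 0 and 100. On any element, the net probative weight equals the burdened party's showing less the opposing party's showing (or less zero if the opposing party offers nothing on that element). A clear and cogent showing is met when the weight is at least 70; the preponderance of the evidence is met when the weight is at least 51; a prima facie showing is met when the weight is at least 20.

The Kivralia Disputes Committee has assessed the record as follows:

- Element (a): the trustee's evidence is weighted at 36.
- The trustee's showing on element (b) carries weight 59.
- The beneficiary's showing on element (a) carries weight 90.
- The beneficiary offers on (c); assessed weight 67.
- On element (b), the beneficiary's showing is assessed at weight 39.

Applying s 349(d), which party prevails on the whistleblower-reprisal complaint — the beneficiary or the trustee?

trustee

Stage 1 — burden on beneficiary; standard: the preponderance of the evidence (weight is at least 51).
    (a): 90 − 36 = 54 ≥ 51 [met]
  Stage 1 is satisfied; the onus moves to the trustee.
Stage 2 — burden on trustee; standard: a prima facie showing (weight is at least 20).
    (b): 59 − 39 = 20 ≥ 20 [met]
  Stage 2 carried; the burden shifts to the beneficiary.
Stage 3 — burden on beneficiary; standard: a clear and cogent showing (weight is at least 70).
    (c): 67 < 70 [not met]
  Not every element is met, so the beneficiary fails to carry Stage 3.
So the trustee prevails.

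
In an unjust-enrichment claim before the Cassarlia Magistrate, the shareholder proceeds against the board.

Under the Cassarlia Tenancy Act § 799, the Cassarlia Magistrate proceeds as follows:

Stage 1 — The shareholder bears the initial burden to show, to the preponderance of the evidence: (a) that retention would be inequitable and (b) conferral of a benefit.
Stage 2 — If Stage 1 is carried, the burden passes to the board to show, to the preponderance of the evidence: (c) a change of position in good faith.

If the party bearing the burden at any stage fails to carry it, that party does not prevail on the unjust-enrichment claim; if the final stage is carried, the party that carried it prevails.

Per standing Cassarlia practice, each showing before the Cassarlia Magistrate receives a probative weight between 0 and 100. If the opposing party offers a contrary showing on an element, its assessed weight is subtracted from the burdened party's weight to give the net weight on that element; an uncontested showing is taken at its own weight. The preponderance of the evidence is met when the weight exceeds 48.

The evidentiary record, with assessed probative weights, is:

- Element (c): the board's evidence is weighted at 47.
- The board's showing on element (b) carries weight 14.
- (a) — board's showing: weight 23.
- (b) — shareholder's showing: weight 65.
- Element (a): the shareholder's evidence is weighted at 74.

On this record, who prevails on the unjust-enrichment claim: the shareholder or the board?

shareholder

At Stage 1 the shareholder must meet the preponderance of the evidence (weight exceeds 48): on (a) the weight is 74 less the opposing 23 gives net 51, which does exceed 48, so (a) meets the standard; on (b) the weight is 65 less the opposing 14 gives net 51, which does exceed 48, so (b) meets the standard.
  All elements met. The burden passes to the board.
At Stage 2 the board must meet the preponderance of the evidence (weight exceeds 48): on (c) the weight is 47, which does not exceed 48, so (c) does not meet the standard.
  The board does not carry Stage 2.
The analysis ends at Stage 2; the shareholder prevails.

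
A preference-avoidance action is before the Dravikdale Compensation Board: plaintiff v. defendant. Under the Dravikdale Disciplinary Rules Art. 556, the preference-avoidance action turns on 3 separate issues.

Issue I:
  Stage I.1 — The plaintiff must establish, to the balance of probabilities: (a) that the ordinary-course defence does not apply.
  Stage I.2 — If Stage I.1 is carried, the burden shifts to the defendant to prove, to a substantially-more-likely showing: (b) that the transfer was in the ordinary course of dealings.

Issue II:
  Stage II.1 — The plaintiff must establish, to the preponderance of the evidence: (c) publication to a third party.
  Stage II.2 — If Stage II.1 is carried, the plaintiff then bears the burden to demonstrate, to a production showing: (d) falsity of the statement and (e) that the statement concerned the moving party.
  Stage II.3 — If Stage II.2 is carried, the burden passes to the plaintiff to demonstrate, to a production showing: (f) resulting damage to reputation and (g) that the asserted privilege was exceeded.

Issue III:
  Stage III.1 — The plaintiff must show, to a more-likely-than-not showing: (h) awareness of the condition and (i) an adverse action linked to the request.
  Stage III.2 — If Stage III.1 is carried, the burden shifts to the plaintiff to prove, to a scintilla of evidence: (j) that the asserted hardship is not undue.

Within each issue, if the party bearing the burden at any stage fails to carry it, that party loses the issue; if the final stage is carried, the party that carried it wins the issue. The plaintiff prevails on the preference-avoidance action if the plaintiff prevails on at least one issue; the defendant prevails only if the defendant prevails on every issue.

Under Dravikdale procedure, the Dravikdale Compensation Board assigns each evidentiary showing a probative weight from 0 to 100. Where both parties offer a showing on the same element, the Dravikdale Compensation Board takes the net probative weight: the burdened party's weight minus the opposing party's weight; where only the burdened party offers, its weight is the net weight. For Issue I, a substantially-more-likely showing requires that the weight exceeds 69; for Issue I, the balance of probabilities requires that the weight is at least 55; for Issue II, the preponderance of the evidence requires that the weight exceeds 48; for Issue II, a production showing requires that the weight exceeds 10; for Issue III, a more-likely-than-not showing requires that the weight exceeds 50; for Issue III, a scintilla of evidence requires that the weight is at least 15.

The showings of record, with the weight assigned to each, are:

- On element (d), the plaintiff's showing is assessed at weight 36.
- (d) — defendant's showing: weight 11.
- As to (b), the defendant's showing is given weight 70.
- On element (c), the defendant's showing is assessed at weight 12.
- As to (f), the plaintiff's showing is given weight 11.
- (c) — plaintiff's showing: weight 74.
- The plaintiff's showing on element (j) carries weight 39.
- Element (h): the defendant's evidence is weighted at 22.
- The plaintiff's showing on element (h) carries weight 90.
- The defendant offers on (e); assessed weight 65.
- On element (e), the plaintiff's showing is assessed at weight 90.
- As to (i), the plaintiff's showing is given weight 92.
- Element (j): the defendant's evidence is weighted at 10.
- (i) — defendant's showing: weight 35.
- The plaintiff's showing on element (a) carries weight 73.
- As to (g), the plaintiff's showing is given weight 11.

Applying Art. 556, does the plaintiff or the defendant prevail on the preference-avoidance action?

— Issue I —
Stage I.1 (plaintiff, the balance of probabilities, weight is at least 55): (a) 73 ≥ 55 — meets.
  Stage I.1 carried; the burden shifts to the defendant.
Stage I.2 (defendant, a substantially-more-likely showing, weight exceeds 69): (b) 70 > 69 — meets.
  The defendant carries the last stage.
All stages carried — the defendant prevails on this issue.
— Issue II —
At Stage II.1 the plaintiff must meet the preponderance of the evidence (weight exceeds 48): on (c) the weight is 74 less the opposing 12 gives net 62, which does exceed 48, so (c) meets the standard.
  Stage II.1 is satisfied; the plaintiff continues to bear the burden.
At Stage II.2 the plaintiff must meet a production showing (weight exceeds 10): on (d) the weight is 36 less the opposing 11 gives net 25, which does exceed 10, so (d) meets the standard; on (e) the weight is 90 less the opposing 65 gives net 25, which does exceed 10, so (e) meets the standard.
  All elements met. The plaintiff retains the burden for Stage II.3.
At Stage II.3 the plaintiff must meet a production showing (weight exceeds 10): on (f) the weight is 11, > 10, so (f) meets the standard; on (g) the weight is 11, > 10, so (g) meets the standard.
  All elements met at the final stage.
All stages carried — the plaintiff prevails on this issue.
— Issue III —
At Stage III.1 the plaintiff must meet a more-likely-than-not showing (weight exceeds 50): on (h) the weight is 90 less the opposing 22 gives net 68, > 50, so (h) meets the standard; on (i) the weight is 92 less the opposing 35 gives net 57, > 50, so (i) meets the standard.
  Stage III.1 is satisfied; the plaintiff continues to bear the burden.
At Stage III.2 the plaintiff must meet a scintilla of evidence (weight is at least 15): on (j) the weight is 39 less the opposing 10 gives net 29, ≥ 15, so (j) meets the standard.
  The plaintiff carries the last stage.
With every stage satisfied, the plaintiff prevails on this issue.
Per-issue: Issue I → defendant; Issue II → plaintiff; Issue III → plaintiff. The plaintiff must prevail on at least one issue; overall, the plaintiff prevails.

plaintiff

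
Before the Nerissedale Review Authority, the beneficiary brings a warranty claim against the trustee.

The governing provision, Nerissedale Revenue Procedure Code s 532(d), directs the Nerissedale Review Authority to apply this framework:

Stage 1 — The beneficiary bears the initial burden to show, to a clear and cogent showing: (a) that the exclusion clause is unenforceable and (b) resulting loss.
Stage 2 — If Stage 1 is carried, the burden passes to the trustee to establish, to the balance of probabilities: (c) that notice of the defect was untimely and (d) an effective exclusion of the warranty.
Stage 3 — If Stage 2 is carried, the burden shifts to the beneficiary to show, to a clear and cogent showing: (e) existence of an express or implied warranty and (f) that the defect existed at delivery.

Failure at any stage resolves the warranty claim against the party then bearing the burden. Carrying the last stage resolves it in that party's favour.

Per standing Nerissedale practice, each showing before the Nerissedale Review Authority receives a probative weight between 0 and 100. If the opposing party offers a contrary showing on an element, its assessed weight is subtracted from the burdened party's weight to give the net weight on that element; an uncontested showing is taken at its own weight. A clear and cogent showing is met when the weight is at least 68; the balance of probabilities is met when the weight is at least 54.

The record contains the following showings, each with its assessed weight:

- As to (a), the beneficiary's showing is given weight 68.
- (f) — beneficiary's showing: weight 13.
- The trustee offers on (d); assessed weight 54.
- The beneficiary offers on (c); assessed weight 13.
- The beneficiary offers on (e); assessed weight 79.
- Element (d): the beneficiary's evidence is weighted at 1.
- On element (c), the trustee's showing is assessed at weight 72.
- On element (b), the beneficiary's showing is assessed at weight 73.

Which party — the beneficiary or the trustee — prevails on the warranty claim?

beneficiary

At Stage 1 the beneficiary must meet a clear and cogent showing (weight is at least 68): on (a) the weight is 68, ≥ 68, so (a) meets the standard; on (b) the weight is 73, ≥ 68, so (b) meets the standard.
  The beneficiary carries Stage 1; the trustee now bears the burden.
At Stage 2 the trustee must meet the balance of probabilities (weight is at least 54): on (c) the weight is 72 less the opposing 13 gives net 59, ≥ 54, so (c) meets the standard; on (d) the weight is 54 less the opposing 1 gives net 53, < 54, so (d) does not meet the standard.
  The trustee does not carry Stage 2.
The analysis ends at Stage 2; the beneficiary prevails.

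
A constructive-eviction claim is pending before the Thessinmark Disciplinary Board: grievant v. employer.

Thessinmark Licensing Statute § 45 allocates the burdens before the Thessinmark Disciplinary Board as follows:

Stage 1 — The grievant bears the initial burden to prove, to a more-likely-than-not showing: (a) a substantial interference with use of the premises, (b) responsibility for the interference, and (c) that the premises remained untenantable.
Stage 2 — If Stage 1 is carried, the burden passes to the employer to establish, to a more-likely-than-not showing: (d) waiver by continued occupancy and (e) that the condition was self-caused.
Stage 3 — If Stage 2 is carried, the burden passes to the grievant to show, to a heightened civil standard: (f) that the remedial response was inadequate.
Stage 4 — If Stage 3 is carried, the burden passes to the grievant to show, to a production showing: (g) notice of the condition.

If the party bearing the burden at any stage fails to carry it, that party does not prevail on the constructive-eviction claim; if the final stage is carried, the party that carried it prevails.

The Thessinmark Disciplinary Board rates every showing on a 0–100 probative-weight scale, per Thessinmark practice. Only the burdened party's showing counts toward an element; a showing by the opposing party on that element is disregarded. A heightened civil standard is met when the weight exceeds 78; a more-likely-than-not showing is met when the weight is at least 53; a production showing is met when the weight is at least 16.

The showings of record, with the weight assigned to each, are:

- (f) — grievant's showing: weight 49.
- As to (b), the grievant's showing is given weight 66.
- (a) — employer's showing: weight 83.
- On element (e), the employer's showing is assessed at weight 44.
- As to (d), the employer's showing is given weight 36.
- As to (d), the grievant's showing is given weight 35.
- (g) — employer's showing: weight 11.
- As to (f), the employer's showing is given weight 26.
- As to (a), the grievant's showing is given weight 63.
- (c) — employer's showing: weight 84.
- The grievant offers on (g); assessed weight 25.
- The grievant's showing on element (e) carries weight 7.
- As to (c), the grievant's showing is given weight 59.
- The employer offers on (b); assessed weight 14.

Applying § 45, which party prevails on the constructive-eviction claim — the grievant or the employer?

grievant

Stage 1 — burden on grievant; standard: a more-likely-than-not showing (weight is at least 53).
    (a): 63 (employer's 83 disregarded) ≥ 53 [met]
    (b): 66 (employer's 14 disregarded) ≥ 53 [met]
    (c): 59 (employer's 84 disregarded) ≥ 53 [met]
  Stage 1 carried; the burden shifts to the employer.
Stage 2 — burden on employer; standard: a more-likely-than-not showing (weight is at least 53).
    (d): 36 (grievant's 35 disregarded) < 53 [not met]
    (e): 44 (grievant's 7 disregarded) < 53 [not met]
  Not every element is met, so the employer fails to carry Stage 2.
The analysis ends at Stage 2; the grievant prevails.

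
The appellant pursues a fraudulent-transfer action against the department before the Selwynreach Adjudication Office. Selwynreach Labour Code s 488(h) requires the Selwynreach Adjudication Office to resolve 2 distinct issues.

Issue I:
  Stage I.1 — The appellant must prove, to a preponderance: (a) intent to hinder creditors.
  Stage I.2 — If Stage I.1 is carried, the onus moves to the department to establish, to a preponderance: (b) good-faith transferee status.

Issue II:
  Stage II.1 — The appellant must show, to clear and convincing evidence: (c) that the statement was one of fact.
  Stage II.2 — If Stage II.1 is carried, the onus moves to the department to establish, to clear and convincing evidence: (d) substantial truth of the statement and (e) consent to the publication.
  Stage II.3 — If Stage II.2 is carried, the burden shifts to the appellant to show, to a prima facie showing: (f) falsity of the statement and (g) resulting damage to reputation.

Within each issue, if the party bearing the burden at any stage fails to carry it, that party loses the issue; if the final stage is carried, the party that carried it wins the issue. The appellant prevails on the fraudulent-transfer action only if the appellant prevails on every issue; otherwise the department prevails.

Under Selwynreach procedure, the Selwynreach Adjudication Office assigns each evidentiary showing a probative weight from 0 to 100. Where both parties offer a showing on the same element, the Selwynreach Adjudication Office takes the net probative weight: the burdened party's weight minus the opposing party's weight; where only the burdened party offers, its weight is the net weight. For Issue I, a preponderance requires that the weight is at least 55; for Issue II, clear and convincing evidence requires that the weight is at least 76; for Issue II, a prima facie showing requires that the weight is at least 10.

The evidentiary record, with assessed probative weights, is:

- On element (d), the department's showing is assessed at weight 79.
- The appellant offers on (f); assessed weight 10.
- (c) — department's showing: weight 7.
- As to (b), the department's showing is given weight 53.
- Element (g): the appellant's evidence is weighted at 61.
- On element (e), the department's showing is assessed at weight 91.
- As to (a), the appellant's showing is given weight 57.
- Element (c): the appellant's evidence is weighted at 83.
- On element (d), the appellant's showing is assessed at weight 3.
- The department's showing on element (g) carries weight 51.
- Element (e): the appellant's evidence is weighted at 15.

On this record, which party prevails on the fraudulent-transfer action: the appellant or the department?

appellant

— Issue I —
At Stage I.1 the appellant must meet a preponderance (weight is at least 55): on (a) the weight is 57, ≥ 55, so (a) meets the standard.
  All elements met. The burden passes to the department.
At Stage I.2 the department must meet a preponderance (weight is at least 55): on (b) the weight is 53, which does not reach 55, so (b) does not meet the standard.
  Not every element is met, so the department fails to carry Stage I.2.
The appellant prevails on this issue.
— Issue II —
At Stage II.1 the appellant must meet clear and convincing evidence (weight is at least 76): on (c) the weight is 83 less the opposing 7 gives net 76, ≥ 76, so (c) meets the standard.
  The appellant carries Stage II.1; the department now bears the burden.
At Stage II.2 the department must meet clear and convincing evidence (weight is at least 76): on (d) the weight is 79 less the opposing 3 gives net 76, which does reach 76, so (d) meets the standard; on (e) the weight is 91 less the opposing 15 gives net 76, ≥ 76, so (e) meets the standard.
  Stage II.2 carried; the burden shifts to the appellant.
At Stage II.3 the appellant must meet a prima facie showing (weight is at least 10): on (f) the weight is 10, ≥ 10, so (f) meets the standard; on (g) the weight is 61 less the opposing 51 gives net 10, ≥ 10, so (g) meets the standard.
  The appellant carries the last stage.
Every stage carried; the appellant prevails on this issue.
Per-issue: Issue I → appellant; Issue II → appellant. The appellant must prevail on every issue; overall, the appellant prevails.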